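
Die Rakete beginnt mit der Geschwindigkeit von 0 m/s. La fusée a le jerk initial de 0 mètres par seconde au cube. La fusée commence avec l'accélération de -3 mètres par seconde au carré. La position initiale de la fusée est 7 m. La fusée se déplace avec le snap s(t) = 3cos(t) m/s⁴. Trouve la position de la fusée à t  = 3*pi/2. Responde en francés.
Nous devons intégrer notre équation du snap s(t) = 3·cos(t) 4 fois. La primitive du snap, avec j(0) = 0, donne le jerk: j(t) = 3·sin(t). En intégrant le jerk et en utilisant la condition initiale a(0) = -3, nous obtenons a(t) = -3·cos(t). En intégrant l'accélération et en utilisant la condition initiale v(0) = 0, nous obtenons v(t) = -3·sin(t). La primitive de la vitesse, avec x(0) = 7, donne la position: x(t) = 3·cos(t) + 4. En utilisant x(t) = 3·cos(t) + 4 et en substituant t = 3*pi/2, nous trouvons x = 4.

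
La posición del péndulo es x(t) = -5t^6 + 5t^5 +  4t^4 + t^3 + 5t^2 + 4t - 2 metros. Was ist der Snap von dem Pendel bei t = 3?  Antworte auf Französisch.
En partant de la position x(t) = -5·t^6 + 5·t^5 + 4·t^4 + t^3 + 5·t^2 + 4·t - 2, nous prenons 4 dérivées. En prenant d/dt de x(t), nous trouvons v(t) = -30·t^5 + 25·t^4 + 16·t^3 + 3·t^2 + 10·t + 4. En dérivant la vitesse, nous obtenons l'accélération: a(t) = -150·t^4 + 100·t^3 + 48·t^2 + 6·t + 10. La dérivée de l'accélération donne le jerk: j(t) = -600·t^3 + 300·t^2 + 96·t + 6. En prenant d/dt de j(t), nous trouvons s(t) = -1800·t^2 + 600·t + 96. De l'équation du snap s(t) = -1800·t^2 + 600·t + 96, nous substituons t = 3 pour obtenir s = -14304.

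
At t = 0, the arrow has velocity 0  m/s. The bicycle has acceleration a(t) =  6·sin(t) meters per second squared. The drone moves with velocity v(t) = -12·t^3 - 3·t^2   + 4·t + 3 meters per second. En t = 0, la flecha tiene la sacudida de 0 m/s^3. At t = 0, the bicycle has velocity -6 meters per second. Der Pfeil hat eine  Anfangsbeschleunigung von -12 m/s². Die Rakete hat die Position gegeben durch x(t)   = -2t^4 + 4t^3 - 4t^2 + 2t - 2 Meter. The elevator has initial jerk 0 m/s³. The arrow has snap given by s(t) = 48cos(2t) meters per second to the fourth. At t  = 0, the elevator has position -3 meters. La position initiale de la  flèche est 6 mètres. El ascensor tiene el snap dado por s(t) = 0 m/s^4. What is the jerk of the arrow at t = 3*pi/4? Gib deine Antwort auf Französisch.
Nous devons intégrer notre équation du snap s(t) = 48·cos(2·t) 1 fois. L'intégrale du snap, avec j(0) = 0, donne le jerk: j(t) = 24·sin(2·t). En utilisant j(t) = 24·sin(2·t) et en substituant t = 3*pi/4, nous trouvons j = -24.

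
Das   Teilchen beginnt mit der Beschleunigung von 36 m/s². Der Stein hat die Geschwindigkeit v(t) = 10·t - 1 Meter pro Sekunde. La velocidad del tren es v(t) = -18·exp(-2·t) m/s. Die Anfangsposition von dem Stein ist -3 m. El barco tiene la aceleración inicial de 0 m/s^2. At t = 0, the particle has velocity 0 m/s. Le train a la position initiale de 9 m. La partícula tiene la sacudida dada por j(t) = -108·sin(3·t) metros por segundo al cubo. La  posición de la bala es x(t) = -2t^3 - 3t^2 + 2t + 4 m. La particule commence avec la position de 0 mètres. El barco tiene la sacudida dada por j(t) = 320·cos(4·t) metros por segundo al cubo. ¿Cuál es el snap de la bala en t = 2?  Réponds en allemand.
Um dies zu lösen, müssen wir 4 Ableitungen unserer Gleichung für die Position x(t) = -2·t^3 - 3·t^2 + 2·t + 4 nehmen. Die Ableitung von der Position ergibt die Geschwindigkeit: v(t) = -6·t^2 - 6·t + 2. Durch Ableiten von der Geschwindigkeit erhalten wir die Beschleunigung: a(t) = -12·t - 6. Durch Ableiten von der Beschleunigung erhalten wir den Ruck: j(t) = -12. Die Ableitung von dem Ruck ergibt den Snap: s(t) = 0. Wir haben den Snap s(t) = 0. Durch Einsetzen von t = 2: s(2) = 0.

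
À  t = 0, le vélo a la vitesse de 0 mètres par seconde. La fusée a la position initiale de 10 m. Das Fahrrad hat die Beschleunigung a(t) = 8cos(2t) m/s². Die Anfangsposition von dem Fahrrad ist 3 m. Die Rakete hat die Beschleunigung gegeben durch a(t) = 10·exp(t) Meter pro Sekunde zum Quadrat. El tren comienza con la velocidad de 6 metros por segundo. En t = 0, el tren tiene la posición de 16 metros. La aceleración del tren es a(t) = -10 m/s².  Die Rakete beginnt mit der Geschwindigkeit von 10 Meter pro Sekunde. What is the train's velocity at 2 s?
To solve this, we need to take 1 antiderivative of our acceleration equation a(t) = -10. The antiderivative of acceleration is velocity. Using v(0) = 6, we get v(t) = 6 - 10·t. Using v(t) = 6 - 10·t and substituting t = 2, we find v = -14.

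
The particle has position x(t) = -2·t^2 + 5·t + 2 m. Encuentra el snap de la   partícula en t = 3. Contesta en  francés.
En partant de la position x(t) = -2·t^2 + 5·t + 2, nous prenons 4 dérivées. En prenant d/dt de x(t), nous trouvons v(t) = 5 - 4·t. En prenant d/dt de v(t), nous trouvons a(t) = -4. En dérivant l'accélération, nous obtenons le jerk: j(t) = 0. La dérivée du jerk donne le snap: s(t) = 0. Nous avons le snap s(t) = 0. En substituant t = 3: s(3) = 0.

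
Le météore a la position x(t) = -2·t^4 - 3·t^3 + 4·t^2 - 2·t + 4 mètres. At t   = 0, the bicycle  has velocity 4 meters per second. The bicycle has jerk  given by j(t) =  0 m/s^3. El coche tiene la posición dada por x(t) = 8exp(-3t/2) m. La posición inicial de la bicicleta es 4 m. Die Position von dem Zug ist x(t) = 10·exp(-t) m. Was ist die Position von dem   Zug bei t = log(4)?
Wir haben die Position x(t) = 10·exp(-t). Durch Einsetzen von t = log(4): x(log(4)) = 5/2.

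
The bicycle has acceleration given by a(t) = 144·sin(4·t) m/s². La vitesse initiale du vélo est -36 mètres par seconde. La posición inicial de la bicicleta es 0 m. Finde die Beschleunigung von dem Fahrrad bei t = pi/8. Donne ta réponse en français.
De l'équation de l'accélération a(t) = 144·sin(4·t), nous substituons t = pi/8 pour obtenir a = 144.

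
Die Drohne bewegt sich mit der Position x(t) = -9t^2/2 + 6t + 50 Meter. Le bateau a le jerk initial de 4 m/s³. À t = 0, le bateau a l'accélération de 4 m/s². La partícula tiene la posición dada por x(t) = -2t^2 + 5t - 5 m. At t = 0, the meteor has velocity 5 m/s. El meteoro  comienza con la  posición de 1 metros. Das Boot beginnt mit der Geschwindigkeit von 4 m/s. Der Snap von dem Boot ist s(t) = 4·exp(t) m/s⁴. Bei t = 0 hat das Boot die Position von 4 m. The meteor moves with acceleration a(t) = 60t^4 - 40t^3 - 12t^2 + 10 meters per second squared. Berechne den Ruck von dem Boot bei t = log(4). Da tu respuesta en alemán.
Um dies zu lösen, müssen wir 1 Integral unserer Gleichung für den Snap s(t) = 4·exp(t) finden. Das Integral von dem Snap ist der Ruck. Mit j(0) = 4 erhalten wir j(t) = 4·exp(t). Mit j(t) = 4·exp(t) und Einsetzen von t = log(4), finden wir j = 16.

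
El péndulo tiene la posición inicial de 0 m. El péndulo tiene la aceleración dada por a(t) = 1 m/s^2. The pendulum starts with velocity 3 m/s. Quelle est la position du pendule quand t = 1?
Nous devons intégrer notre équation de l'accélération a(t) = 1 2 fois. En prenant ∫a(t)dt et en appliquant v(0) = 3, nous trouvons v(t) = t + 3. L'intégrale de la vitesse est la position. En utilisant x(0) = 0, nous obtenons x(t) = t^2/2 + 3·t. Nous avons la position x(t) = t^2/2 + 3·t. En substituant t = 1: x(1) = 7/2.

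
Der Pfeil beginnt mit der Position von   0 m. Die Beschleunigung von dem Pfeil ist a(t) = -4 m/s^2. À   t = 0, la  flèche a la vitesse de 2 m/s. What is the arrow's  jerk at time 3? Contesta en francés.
Nous devons dériver notre équation de l'accélération a(t) = -4 1 fois. En prenant d/dt de a(t), nous trouvons j(t) = 0. Nous avons le jerk j(t) = 0. En substituant t = 3: j(3) = 0.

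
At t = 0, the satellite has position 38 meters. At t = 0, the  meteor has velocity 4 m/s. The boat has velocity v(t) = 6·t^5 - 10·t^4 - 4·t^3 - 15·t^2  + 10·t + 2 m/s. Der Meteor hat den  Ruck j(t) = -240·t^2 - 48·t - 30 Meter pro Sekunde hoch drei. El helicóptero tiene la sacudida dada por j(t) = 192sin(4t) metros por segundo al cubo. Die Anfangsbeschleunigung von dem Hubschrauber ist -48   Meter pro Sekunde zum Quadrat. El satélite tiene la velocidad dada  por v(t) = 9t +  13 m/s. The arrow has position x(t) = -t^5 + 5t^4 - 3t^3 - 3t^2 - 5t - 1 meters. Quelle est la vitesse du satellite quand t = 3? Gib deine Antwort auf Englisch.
Using v(t) = 9·t + 13 and substituting t = 3, we find v = 40.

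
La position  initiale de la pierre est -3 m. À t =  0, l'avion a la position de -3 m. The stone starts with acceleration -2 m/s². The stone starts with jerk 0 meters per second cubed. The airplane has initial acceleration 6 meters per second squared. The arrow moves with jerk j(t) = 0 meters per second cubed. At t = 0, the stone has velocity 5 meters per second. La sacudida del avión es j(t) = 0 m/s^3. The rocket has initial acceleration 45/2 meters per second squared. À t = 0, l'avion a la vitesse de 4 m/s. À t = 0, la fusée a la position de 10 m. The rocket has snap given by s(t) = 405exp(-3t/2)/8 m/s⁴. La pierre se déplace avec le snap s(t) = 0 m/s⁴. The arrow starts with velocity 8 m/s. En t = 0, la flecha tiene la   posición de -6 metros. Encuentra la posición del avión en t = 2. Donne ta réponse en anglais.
Starting from jerk j(t) = 0, we take 3 antiderivatives. The antiderivative of jerk is acceleration. Using a(0) = 6, we get a(t) = 6. The antiderivative of acceleration is velocity. Using v(0) = 4, we get v(t) = 6·t + 4. Integrating velocity and using the initial condition x(0) = -3, we get x(t) = 3·t^2 + 4·t - 3. From the given position equation x(t) = 3·t^2 + 4·t - 3, we substitute t = 2 to get x = 17.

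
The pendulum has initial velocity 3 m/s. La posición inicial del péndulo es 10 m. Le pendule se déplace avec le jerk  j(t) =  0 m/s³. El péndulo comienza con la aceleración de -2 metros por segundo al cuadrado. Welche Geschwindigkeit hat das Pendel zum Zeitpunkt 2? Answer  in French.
En partant du jerk j(t) = 0, nous prenons 2 primitives. En intégrant le jerk et en utilisant la condition initiale a(0) = -2, nous obtenons a(t) = -2. L'intégrale de l'accélération est la vitesse. En utilisant v(0) = 3, nous obtenons v(t) = 3 - 2·t. De l'équation de la vitesse v(t) = 3 - 2·t, nous substituons t = 2 pour obtenir v = -1.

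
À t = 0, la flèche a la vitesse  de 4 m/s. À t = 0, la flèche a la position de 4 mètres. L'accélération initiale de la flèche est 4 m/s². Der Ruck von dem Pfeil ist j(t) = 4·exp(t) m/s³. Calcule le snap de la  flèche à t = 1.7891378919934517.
En partant du jerk j(t) = 4·exp(t), nous prenons 1 dérivée. En dérivant le jerk, nous obtenons le snap: s(t) = 4·exp(t). En utilisant s(t) = 4·exp(t) et en substituant t = 1.7891378919934517, nous trouvons s = 23.9371645463542.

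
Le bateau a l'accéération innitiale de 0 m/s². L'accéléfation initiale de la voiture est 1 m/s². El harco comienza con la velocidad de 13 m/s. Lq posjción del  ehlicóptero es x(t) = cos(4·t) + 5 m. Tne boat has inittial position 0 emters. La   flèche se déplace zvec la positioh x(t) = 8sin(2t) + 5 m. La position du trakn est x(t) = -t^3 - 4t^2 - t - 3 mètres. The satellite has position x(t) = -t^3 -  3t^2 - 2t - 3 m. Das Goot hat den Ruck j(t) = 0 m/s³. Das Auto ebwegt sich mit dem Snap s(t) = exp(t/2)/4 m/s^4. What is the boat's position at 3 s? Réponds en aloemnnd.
Wir müssen unsere Gleichung für den Ruck j(t) = 0 3-mal integrieren. Das Integral von dem Ruck ist die Beschleunigung. Mit a(0) = 0 erhalten wir a(t) = 0. Durch Integration von der Beschleunigung und Verwendung der Anfangsbedingung v(0) = 13, erhalten wir v(t) = 13. Die Stammfunktion von der Geschwindigkeit ist die Position. Mit x(0) = 0 erhalten wir x(t) = 13·t. Aus der Gleichung für die Position x(t) = 13·t, setzen wir t = 3 ein und erhalten x = 39.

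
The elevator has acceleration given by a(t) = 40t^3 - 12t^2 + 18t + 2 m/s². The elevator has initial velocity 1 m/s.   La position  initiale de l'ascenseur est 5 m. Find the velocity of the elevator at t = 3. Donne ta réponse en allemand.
Um dies zu lösen, müssen wir 1 Stammfunktion unserer Gleichung für die Beschleunigung a(t) = 40·t^3 - 12·t^2 + 18·t + 2 finden. Die Stammfunktion von der Beschleunigung ist die Geschwindigkeit. Mit v(0) = 1 erhalten wir v(t) = 10·t^4 - 4·t^3 + 9·t^2 + 2·t + 1. Mit v(t) = 10·t^4 - 4·t^3 + 9·t^2 + 2·t + 1 und Einsetzen von t = 3, finden wir v = 790.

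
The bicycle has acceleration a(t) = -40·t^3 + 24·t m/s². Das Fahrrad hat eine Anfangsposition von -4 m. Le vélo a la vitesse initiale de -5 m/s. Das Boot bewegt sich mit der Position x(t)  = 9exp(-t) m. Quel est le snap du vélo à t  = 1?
En partant de l'accélération a(t) = -40·t^3 + 24·t, nous prenons 2 dérivées. En prenant d/dt de a(t), nous trouvons j(t) = 24 - 120·t^2. En prenant d/dt de j(t), nous trouvons s(t) = -240·t. De l'équation du snap s(t) = -240·t, nous substituons t = 1 pour obtenir s = -240.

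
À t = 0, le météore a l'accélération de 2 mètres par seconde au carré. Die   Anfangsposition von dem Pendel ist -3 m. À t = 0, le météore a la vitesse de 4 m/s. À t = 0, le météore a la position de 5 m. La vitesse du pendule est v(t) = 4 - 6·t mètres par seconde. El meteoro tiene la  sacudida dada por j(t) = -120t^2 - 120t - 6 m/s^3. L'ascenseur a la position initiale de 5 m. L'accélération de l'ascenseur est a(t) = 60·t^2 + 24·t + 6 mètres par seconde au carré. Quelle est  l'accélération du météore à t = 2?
En partant du jerk j(t) = -120·t^2 - 120·t - 6, nous prenons 1 intégrale. En prenant ∫j(t)dt et en appliquant a(0) = 2, nous trouvons a(t) = -40·t^3 - 60·t^2 - 6·t + 2. Nous avons l'accélération a(t) = -40·t^3 - 60·t^2 - 6·t + 2. En substituant t = 2: a(2) = -570.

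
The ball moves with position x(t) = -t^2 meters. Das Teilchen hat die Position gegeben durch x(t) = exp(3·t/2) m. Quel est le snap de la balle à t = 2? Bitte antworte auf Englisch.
We must differentiate our position equation x(t) = -t^2 4 times. Differentiating position, we get velocity: v(t) = -2·t. Taking d/dt of v(t), we find a(t) = -2. Differentiating acceleration, we get jerk: j(t) = 0. Taking d/dt of j(t), we find s(t) = 0. We have snap s(t) = 0. Substituting t = 2: s(2) = 0.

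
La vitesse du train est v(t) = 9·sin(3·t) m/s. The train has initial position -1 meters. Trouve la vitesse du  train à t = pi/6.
Nous avons la vitesse v(t) = 9·sin(3·t). En substituant t = pi/6: v(pi/6) = 9.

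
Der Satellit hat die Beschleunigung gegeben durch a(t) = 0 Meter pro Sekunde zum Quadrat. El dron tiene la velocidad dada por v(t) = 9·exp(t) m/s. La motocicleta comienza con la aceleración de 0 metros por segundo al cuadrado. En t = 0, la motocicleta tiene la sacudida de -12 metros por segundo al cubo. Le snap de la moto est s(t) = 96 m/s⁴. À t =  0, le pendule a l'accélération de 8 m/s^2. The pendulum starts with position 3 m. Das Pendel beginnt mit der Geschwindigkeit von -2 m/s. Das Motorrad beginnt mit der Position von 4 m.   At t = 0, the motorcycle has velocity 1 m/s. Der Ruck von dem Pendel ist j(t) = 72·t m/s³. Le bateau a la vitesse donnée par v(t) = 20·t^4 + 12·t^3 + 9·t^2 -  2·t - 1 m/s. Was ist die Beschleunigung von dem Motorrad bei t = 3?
Wir müssen die Stammfunktion unserer Gleichung für den Snap s(t) = 96 2-mal finden. Durch Integration von dem Snap und Verwendung der Anfangsbedingung j(0) = -12, erhalten wir j(t) = 96·t - 12. Die Stammfunktion von dem Ruck, mit a(0) = 0, ergibt die Beschleunigung: a(t) = 12·t·(4·t - 1). Wir haben die Beschleunigung a(t) = 12·t·(4·t - 1). Durch Einsetzen von t = 3: a(3) = 396.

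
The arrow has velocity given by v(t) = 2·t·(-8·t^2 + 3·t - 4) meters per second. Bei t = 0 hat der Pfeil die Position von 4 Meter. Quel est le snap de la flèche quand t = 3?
En partant de la vitesse v(t) = 2·t·(-8·t^2 + 3·t - 4), nous prenons 3 dérivées. La dérivée de la vitesse donne l'accélération: a(t) = -16·t^2 + 2·t·(3 - 16·t) + 6·t - 8. En prenant d/dt de a(t), nous trouvons j(t) = 12 - 96·t. En dérivant le jerk, nous obtenons le snap: s(t) = -96. En utilisant s(t) = -96 et en substituant t = 3, nous trouvons s = -96.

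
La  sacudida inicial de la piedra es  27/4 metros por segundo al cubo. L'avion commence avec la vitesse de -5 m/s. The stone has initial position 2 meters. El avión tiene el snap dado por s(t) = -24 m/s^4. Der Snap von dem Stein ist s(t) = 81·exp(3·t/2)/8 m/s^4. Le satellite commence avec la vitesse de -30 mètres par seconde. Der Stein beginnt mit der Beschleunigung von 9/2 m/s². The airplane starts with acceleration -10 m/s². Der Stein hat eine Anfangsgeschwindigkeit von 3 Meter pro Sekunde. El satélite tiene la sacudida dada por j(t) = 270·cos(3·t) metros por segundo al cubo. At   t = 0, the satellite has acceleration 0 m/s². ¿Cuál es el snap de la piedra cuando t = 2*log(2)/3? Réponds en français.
Nous avons le snap s(t) = 81·exp(3·t/2)/8. En substituant t = 2*log(2)/3: s(2*log(2)/3) = 81/4.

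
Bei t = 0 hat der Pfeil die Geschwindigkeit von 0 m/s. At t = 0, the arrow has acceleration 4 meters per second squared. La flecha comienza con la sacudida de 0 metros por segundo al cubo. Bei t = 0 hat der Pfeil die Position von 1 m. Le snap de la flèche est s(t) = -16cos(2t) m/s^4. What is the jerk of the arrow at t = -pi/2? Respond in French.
Nous devons trouver la primitive de notre équation du snap s(t) = -16·cos(2·t) 1 fois. L'intégrale du snap est le jerk. En utilisant j(0) = 0, nous obtenons j(t) = -8·sin(2·t). De l'équation du jerk j(t) = -8·sin(2·t), nous substituons t = -pi/2 pour obtenir j = 0.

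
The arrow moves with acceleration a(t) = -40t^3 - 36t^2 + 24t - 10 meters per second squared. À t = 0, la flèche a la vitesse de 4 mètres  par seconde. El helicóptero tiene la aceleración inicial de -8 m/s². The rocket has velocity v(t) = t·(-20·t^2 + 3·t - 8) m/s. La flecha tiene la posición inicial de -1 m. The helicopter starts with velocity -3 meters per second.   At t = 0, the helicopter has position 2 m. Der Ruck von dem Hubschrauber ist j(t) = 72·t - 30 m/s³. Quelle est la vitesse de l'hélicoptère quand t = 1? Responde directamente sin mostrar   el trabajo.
La réponse est -14.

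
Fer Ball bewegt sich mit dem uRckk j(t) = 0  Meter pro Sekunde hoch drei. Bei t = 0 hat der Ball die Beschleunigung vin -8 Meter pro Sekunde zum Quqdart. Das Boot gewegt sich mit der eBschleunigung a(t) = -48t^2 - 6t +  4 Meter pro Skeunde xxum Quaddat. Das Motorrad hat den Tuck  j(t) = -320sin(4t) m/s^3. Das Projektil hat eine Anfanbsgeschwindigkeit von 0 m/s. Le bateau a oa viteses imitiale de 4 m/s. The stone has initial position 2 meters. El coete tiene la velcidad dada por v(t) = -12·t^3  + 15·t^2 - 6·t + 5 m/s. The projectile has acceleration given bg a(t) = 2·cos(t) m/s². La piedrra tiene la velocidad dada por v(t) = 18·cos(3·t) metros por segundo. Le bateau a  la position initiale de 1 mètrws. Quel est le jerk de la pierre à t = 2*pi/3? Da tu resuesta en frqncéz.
En partant de la vitesse v(t) = 18·cos(3·t), nous prenons 2 dérivées. En dérivant la vitesse, nous obtenons l'accélération: a(t) = -54·sin(3·t). En dérivant l'accélération, nous obtenons le jerk: j(t) = -162·cos(3·t). Nous avons le jerk j(t) = -162·cos(3·t). En substituant t = 2*pi/3: j(2*pi/3) = -162.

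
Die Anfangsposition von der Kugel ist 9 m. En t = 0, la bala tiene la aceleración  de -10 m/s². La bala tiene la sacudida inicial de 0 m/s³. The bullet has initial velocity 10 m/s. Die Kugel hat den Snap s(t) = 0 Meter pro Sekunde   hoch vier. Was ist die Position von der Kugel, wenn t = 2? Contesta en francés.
Pour résoudre ceci, nous devons prendre 4 intégrales de notre équation du snap s(t) = 0. La primitive du snap est le jerk. En utilisant j(0) = 0, nous obtenons j(t) = 0. En prenant ∫j(t)dt et en appliquant a(0) = -10, nous trouvons a(t) = -10. L'intégrale de l'accélération, avec v(0) = 10, donne la vitesse: v(t) = 10 - 10·t. En intégrant la vitesse et en utilisant la condition initiale x(0) = 9, nous obtenons x(t) = -5·t^2 + 10·t + 9. Nous avons la position x(t) = -5·t^2 + 10·t + 9. En substituant t = 2: x(2) = 9.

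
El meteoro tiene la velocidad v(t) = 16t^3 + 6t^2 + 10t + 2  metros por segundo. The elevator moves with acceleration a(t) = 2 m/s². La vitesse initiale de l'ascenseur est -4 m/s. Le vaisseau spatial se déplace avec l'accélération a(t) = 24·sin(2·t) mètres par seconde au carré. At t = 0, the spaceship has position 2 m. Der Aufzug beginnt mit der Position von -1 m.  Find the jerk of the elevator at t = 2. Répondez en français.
En partant de l'accélération a(t) = 2, nous prenons 1 dérivée. En dérivant l'accélération, nous obtenons le jerk: j(t) = 0. En utilisant j(t) = 0 et en substituant t = 2, nous trouvons j = 0.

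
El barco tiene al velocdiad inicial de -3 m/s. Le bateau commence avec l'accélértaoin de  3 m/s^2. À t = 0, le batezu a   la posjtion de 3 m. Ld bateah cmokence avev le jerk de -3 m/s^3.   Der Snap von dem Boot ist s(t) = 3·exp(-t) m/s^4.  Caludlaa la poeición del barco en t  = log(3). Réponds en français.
En partant du snap s(t) = 3·exp(-t), nous prenons 4 intégrales. L'intégrale du snap, avec j(0) = -3, donne le jerk: j(t) = -3·exp(-t). En prenant ∫j(t)dt et en appliquant a(0) = 3, nous trouvons a(t) = 3·exp(-t). En intégrant l'accélération et en utilisant la condition initiale v(0) = -3, nous obtenons v(t) = -3·exp(-t). La primitive de la vitesse est la position. En utilisant x(0) = 3, nous obtenons x(t) = 3·exp(-t). Nous avons la position x(t) = 3·exp(-t). En substituant t = log(3): x(log(3)) = 1.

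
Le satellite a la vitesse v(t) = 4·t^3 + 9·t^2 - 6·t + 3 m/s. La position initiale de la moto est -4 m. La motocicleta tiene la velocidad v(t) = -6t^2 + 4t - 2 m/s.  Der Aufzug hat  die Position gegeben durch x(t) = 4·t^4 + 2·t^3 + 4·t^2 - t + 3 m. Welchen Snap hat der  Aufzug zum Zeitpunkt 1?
Um dies zu lösen, müssen wir 4 Ableitungen unserer Gleichung für die Position x(t) = 4·t^4 + 2·t^3 + 4·t^2 - t + 3 nehmen. Mit d/dt von x(t) finden wir v(t) = 16·t^3 + 6·t^2 + 8·t - 1. Mit d/dt von v(t) finden wir a(t) = 48·t^2 + 12·t + 8. Die Ableitung von der Beschleunigung ergibt den Ruck: j(t) = 96·t + 12. Die Ableitung von dem Ruck ergibt den Snap: s(t) = 96. Mit s(t) = 96 und Einsetzen von t = 1, finden wir s = 96.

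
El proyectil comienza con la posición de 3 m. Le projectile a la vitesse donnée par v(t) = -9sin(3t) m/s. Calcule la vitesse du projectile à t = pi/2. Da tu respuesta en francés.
Nous avons la vitesse v(t) = -9·sin(3·t). En substituant t = pi/2: v(pi/2) = 9.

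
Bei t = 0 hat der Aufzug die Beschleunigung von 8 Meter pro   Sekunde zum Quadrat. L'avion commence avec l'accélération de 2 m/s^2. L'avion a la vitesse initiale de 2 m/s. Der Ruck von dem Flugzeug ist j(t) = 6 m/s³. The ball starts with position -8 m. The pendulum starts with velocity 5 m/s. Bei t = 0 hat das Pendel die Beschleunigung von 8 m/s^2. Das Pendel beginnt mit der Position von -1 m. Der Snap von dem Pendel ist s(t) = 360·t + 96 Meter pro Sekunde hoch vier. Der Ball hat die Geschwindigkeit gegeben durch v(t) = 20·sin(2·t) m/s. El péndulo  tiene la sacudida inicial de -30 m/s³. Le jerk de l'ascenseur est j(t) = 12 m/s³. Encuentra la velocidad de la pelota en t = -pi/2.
Usando v(t) = 20·sin(2·t) y sustituyendo t = -pi/2, encontramos v = 0.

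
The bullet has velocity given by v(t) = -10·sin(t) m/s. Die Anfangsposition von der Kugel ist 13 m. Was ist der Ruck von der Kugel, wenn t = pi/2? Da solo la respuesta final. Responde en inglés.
The answer is 10.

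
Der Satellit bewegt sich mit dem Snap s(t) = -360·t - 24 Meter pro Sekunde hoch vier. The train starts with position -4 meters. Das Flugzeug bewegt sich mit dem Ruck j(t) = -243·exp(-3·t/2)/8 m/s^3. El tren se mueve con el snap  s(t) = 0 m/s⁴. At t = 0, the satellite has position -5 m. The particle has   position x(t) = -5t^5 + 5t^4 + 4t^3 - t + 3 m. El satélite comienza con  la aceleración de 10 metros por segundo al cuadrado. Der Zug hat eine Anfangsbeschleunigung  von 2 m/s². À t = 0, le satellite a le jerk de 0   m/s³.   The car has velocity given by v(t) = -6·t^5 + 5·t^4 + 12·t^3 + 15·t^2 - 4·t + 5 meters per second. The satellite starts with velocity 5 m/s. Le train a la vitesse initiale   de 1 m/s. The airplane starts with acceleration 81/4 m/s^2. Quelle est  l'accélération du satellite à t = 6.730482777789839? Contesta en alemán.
Ausgehend von dem Snap s(t) = -360·t - 24, nehmen wir 2 Stammfunktionen. Die Stammfunktion von dem Snap ist der Ruck. Mit j(0) = 0 erhalten wir j(t) = 12·t·(-15·t - 2). Mit ∫j(t)dt und Anwendung von a(0) = 10, finden wir a(t) = -60·t^3 - 12·t^2 + 10. Mit a(t) = -60·t^3 - 12·t^2 + 10 und Einsetzen von t = 6.730482777789839, finden wir a = -18826.8020365269.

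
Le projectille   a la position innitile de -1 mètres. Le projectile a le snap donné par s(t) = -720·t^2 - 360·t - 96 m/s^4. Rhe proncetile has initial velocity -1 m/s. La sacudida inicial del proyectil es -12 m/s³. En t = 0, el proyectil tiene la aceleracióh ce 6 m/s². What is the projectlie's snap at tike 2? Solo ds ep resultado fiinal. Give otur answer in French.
À t = 2, s = -3696.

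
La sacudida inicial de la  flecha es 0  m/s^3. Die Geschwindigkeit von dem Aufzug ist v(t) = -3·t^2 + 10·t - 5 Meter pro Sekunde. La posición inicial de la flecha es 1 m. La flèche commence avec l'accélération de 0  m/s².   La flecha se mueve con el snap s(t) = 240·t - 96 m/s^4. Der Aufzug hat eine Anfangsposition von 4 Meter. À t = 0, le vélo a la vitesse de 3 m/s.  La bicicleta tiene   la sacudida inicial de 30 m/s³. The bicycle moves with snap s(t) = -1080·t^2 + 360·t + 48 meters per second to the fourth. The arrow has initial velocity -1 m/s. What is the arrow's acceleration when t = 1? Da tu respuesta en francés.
Nous devons trouver l'intégrale de notre équation du snap s(t) = 240·t - 96 2 fois. En intégrant le snap et en utilisant la condition initiale j(0) = 0, nous obtenons j(t) = 24·t·(5·t - 4). En prenant ∫j(t)dt et en appliquant a(0) = 0, nous trouvons a(t) = t^2·(40·t - 48). En utilisant a(t) = t^2·(40·t - 48) et en substituant t = 1, nous trouvons a = -8.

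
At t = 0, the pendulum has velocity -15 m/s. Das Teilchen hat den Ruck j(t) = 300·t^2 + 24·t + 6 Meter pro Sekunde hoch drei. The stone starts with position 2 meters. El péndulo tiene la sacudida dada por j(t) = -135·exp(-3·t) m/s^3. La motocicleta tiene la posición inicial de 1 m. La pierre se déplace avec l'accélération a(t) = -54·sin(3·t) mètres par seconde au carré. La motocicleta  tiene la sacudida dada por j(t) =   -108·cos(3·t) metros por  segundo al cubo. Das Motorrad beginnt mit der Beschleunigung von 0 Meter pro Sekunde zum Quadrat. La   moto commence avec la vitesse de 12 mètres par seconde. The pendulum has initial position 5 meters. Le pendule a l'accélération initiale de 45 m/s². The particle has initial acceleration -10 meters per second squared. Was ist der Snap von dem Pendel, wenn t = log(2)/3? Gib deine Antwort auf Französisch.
En partant du jerk j(t) = -135·exp(-3·t), nous prenons 1 dérivée. La dérivée du jerk donne le snap: s(t) = 405·exp(-3·t). Nous avons le snap s(t) = 405·exp(-3·t). En substituant t = log(2)/3: s(log(2)/3) = 405/2.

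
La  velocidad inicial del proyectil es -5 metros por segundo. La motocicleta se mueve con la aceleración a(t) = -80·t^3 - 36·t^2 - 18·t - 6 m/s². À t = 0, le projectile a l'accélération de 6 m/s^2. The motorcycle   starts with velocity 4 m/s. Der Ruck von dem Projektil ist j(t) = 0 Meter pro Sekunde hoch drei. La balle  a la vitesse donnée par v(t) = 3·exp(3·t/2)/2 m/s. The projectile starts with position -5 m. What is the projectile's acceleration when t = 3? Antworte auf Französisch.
Pour résoudre ceci, nous devons prendre 1 primitive de notre équation du jerk j(t) = 0. En prenant ∫j(t)dt et en appliquant a(0) = 6, nous trouvons a(t) = 6. Nous avons l'accélération a(t) = 6. En substituant t = 3: a(3) = 6.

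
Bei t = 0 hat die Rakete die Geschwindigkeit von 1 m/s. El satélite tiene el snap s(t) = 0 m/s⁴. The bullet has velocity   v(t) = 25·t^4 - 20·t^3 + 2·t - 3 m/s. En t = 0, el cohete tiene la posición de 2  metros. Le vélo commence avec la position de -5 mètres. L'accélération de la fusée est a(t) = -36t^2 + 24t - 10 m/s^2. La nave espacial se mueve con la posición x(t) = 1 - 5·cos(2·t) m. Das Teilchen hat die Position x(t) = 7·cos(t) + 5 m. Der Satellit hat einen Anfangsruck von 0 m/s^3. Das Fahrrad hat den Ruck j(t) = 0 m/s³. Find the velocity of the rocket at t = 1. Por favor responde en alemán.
Um dies zu lösen, müssen wir 1 Stammfunktion unserer Gleichung für die Beschleunigung a(t) = -36·t^2 + 24·t - 10 finden. Durch Integration von der Beschleunigung und Verwendung der Anfangsbedingung v(0) = 1, erhalten wir v(t) = -12·t^3 + 12·t^2 - 10·t + 1. Aus der Gleichung für die Geschwindigkeit v(t) = -12·t^3 + 12·t^2 - 10·t + 1, setzen wir t = 1 ein und erhalten v = -9.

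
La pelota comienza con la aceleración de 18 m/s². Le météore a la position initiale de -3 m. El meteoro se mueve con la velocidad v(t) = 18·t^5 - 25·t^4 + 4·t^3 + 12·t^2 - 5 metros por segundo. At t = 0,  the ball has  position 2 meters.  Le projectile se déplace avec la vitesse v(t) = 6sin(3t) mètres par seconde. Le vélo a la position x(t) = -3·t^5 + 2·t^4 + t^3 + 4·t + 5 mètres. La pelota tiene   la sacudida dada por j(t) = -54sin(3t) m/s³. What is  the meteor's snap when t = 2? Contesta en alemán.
Um dies zu lösen, müssen wir 3 Ableitungen unserer Gleichung für die Geschwindigkeit v(t) = 18·t^5 - 25·t^4 + 4·t^3 + 12·t^2 - 5 nehmen. Durch Ableiten von der Geschwindigkeit erhalten wir die Beschleunigung: a(t) = 90·t^4 - 100·t^3 + 12·t^2 + 24·t. Die Ableitung von der Beschleunigung ergibt den Ruck: j(t) = 360·t^3 - 300·t^2 + 24·t + 24. Durch Ableiten von dem Ruck erhalten wir den Snap: s(t) = 1080·t^2 - 600·t + 24. Mit s(t) = 1080·t^2 - 600·t + 24 und Einsetzen von t = 2, finden wir s = 3144.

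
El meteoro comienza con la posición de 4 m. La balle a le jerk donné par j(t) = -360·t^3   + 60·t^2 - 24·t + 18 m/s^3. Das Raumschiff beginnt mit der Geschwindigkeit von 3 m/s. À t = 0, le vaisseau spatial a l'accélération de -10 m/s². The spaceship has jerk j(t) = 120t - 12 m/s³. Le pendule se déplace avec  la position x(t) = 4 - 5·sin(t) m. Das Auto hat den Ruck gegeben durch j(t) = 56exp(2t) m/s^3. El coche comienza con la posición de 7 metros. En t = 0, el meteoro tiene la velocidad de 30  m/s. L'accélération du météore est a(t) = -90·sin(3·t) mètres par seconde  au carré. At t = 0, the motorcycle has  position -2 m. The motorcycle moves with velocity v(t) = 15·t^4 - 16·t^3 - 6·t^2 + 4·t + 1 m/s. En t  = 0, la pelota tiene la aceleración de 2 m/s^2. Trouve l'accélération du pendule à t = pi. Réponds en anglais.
To solve this, we need to take 2 derivatives of our position equation x(t) = 4 - 5·sin(t). Differentiating position, we get velocity: v(t) = -5·cos(t). Differentiating velocity, we get acceleration: a(t) = 5·sin(t). We have acceleration a(t) = 5·sin(t). Substituting t = pi: a(pi) = 0.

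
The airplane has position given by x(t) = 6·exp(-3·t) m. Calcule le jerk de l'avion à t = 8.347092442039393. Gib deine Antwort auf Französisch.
Nous devons dériver notre équation de la position x(t) = 6·exp(-3·t) 3 fois. La dérivée de la position donne la vitesse: v(t) = -18·exp(-3·t). La dérivée de la vitesse donne l'accélération: a(t) = 54·exp(-3·t). La dérivée de l'accélération donne le jerk: j(t) = -162·exp(-3·t). Nous avons le jerk j(t) = -162·exp(-3·t). En substituant t = 8.347092442039393: j(8.347092442039393) = -2.15886980441162E-9.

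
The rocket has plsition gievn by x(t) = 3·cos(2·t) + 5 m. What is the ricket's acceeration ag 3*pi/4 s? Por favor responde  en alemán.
Ausgehend von der Position x(t) = 3·cos(2·t) + 5, nehmen wir 2 Ableitungen. Durch Ableiten von der Position erhalten wir die Geschwindigkeit: v(t) = -6·sin(2·t). Durch Ableiten von der Geschwindigkeit erhalten wir die Beschleunigung: a(t) = -12·cos(2·t). Mit a(t) = -12·cos(2·t) und Einsetzen von t = 3*pi/4, finden wir a = 0.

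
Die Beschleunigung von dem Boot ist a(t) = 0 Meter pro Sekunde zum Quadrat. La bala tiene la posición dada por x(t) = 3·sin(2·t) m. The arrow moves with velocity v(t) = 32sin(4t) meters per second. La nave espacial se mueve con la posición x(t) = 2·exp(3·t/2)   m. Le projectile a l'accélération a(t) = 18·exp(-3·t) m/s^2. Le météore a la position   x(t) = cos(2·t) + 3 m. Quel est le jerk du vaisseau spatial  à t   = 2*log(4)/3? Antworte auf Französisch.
Nous devons dériver notre équation de la position x(t) = 2·exp(3·t/2) 3 fois. En dérivant la position, nous obtenons la vitesse: v(t) = 3·exp(3·t/2). En prenant d/dt de v(t), nous trouvons a(t) = 9·exp(3·t/2)/2. La dérivée de l'accélération donne le jerk: j(t) = 27·exp(3·t/2)/4. En utilisant j(t) = 27·exp(3·t/2)/4 et en substituant t = 2*log(4)/3, nous trouvons j = 27.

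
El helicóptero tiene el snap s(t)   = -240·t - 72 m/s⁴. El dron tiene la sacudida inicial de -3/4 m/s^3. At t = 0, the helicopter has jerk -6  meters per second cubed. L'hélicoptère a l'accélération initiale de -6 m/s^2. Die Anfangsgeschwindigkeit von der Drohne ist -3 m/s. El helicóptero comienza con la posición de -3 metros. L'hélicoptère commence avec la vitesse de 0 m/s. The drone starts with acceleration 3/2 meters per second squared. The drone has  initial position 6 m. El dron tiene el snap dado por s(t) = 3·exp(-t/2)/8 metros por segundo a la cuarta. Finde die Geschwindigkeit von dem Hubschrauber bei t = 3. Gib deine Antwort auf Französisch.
En partant du snap s(t) = -240·t - 72, nous prenons 3 intégrales. En prenant ∫s(t)dt et en appliquant j(0) = -6, nous trouvons j(t) = -120·t^2 - 72·t - 6. L'intégrale du jerk est l'accélération. En utilisant a(0) = -6, nous obtenons a(t) = -40·t^3 - 36·t^2 - 6·t - 6. En prenant ∫a(t)dt et en appliquant v(0) = 0, nous trouvons v(t) = t·(-10·t^3 - 12·t^2 - 3·t - 6). De l'équation de la vitesse v(t) = t·(-10·t^3 - 12·t^2 - 3·t - 6), nous substituons t = 3 pour obtenir v = -1179.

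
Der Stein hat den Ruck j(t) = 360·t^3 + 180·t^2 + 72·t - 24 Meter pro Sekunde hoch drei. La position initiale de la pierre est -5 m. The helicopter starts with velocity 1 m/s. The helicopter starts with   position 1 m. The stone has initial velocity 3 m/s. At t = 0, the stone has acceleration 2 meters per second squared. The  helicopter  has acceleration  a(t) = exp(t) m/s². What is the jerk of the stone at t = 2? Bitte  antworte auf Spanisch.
De la ecuación de la sacudida j(t) = 360·t^3 + 180·t^2 + 72·t - 24, sustituimos t = 2 para obtener j = 3720.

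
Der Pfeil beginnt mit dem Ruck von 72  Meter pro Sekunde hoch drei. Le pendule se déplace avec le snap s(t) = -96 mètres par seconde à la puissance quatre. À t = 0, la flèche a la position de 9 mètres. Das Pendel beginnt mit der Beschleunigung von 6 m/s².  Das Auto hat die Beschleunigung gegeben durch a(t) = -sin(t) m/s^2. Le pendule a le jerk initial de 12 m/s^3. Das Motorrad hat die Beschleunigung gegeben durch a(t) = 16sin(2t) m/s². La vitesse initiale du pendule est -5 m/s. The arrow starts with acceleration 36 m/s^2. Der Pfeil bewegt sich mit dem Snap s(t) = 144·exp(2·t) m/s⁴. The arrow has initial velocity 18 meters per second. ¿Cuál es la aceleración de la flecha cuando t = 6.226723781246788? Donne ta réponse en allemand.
Wir müssen die Stammfunktion unserer Gleichung für den Snap s(t) = 144·exp(2·t) 2-mal finden. Durch Integration von dem Snap und Verwendung der Anfangsbedingung j(0) = 72, erhalten wir j(t) = 72·exp(2·t). Die Stammfunktion von dem Ruck, mit a(0) = 36, ergibt die Beschleunigung: a(t) = 36·exp(2·t). Aus der Gleichung für die Beschleunigung a(t) = 36·exp(2·t), setzen wir t = 6.226723781246788 ein und erhalten a = 9220745.97812033.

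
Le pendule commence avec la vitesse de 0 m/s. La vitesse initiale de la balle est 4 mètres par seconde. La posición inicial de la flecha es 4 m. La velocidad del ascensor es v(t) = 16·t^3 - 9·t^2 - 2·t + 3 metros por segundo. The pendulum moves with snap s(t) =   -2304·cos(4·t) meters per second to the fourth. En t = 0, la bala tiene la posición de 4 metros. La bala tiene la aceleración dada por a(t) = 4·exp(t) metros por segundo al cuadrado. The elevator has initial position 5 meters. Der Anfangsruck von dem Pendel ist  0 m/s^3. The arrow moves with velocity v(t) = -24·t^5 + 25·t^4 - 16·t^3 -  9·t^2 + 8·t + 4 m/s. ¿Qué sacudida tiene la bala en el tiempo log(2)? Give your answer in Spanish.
Para resolver esto, necesitamos tomar 1 derivada de nuestra ecuación de la aceleración a(t) = 4·exp(t). Derivando la aceleración, obtenemos la sacudida: j(t) = 4·exp(t). Usando j(t) = 4·exp(t) y sustituyendo t = log(2), encontramos j = 8.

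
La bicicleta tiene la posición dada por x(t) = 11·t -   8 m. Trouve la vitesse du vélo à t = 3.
Pour résoudre ceci, nous devons prendre 1 dérivée de notre équation de la position x(t) = 11·t - 8. En dérivant la position, nous obtenons la vitesse: v(t) = 11. En utilisant v(t) = 11 et en substituant t = 3, nous trouvons v = 11.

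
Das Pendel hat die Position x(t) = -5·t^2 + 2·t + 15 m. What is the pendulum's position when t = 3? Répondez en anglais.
From the given position equation x(t) = -5·t^2 + 2·t + 15, we substitute t = 3 to get x = -24.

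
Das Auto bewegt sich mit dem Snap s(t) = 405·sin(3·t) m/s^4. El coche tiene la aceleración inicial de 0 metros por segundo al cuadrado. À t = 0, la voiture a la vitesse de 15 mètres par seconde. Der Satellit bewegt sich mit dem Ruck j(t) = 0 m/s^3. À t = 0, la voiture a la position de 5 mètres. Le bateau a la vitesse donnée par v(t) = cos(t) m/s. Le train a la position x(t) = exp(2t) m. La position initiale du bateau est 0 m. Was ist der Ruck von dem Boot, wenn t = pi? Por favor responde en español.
Debemos derivar nuestra ecuación de la velocidad v(t) = cos(t) 2 veces. La derivada de la velocidad da la aceleración: a(t) = -sin(t). La derivada de la aceleración da la sacudida: j(t) = -cos(t). Usando j(t) = -cos(t) y sustituyendo t = pi, encontramos j = 1.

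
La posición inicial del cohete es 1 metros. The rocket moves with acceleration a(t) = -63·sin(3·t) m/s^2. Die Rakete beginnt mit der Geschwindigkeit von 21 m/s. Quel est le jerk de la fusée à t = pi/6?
Pour résoudre ceci, nous devons prendre 1 dérivée de notre équation de l'accélération a(t) = -63·sin(3·t). La dérivée de l'accélération donne le jerk: j(t) = -189·cos(3·t). En utilisant j(t) = -189·cos(3·t) et en substituant t = pi/6, nous trouvons j = 0.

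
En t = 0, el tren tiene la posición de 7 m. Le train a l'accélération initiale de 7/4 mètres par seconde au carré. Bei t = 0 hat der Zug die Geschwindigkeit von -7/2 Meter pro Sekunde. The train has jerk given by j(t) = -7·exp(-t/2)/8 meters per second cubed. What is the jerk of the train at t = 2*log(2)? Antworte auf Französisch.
En utilisant j(t) = -7·exp(-t/2)/8 et en substituant t = 2*log(2), nous trouvons j = -7/16.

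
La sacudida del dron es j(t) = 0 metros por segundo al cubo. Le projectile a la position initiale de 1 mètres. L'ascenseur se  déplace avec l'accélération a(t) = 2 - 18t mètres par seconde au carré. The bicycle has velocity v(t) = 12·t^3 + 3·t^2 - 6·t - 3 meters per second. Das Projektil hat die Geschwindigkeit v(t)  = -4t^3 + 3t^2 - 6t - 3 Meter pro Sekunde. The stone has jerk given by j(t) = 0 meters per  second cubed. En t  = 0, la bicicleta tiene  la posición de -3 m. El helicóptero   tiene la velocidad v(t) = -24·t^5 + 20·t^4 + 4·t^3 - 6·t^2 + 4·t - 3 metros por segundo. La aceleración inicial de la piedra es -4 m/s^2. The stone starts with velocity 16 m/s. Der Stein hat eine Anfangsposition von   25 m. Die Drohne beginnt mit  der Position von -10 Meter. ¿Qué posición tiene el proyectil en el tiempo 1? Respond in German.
Ausgehend von der Geschwindigkeit v(t) = -4·t^3 + 3·t^2 - 6·t - 3, nehmen wir 1 Stammfunktion. Durch Integration von der Geschwindigkeit und Verwendung der Anfangsbedingung x(0) = 1, erhalten wir x(t) = -t^4 + t^3 - 3·t^2 - 3·t + 1. Aus der Gleichung für die Position x(t) = -t^4 + t^3 - 3·t^2 - 3·t + 1, setzen wir t = 1 ein und erhalten x = -5.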